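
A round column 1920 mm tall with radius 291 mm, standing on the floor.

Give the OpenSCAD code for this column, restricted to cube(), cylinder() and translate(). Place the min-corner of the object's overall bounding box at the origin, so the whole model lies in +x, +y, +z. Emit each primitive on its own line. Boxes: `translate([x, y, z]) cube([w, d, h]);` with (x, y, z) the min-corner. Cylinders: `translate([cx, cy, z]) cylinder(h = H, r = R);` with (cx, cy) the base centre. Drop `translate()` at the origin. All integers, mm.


translate([291, 291, 0]) cylinder(h = 1920, r = 291);


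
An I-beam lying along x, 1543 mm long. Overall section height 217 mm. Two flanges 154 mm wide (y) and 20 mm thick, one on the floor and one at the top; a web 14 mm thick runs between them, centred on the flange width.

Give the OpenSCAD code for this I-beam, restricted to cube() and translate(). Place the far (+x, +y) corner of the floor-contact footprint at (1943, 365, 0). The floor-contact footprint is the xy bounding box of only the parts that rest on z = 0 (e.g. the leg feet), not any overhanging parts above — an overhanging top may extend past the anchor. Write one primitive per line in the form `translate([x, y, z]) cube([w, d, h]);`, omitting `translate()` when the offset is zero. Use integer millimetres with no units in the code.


translate([400, 211, 0]) cube([1543, 154, 20]);
translate([400, 281, 20]) cube([1543, 14, 177]);
translate([400, 211, 197]) cube([1543, 154, 20]);


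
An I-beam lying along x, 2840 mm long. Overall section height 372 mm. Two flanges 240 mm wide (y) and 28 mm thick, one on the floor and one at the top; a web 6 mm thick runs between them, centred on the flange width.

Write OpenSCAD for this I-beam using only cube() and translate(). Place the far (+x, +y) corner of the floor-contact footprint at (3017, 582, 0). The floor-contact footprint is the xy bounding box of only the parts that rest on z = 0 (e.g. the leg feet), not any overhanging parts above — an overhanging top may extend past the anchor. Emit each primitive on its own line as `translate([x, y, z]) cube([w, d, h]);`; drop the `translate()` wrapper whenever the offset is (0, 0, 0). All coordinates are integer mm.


translate([177, 342, 0]) cube([2840, 240, 28]);
translate([177, 459, 28]) cube([2840, 6, 316]);
translate([177, 342, 344]) cube([2840, 240, 28]);


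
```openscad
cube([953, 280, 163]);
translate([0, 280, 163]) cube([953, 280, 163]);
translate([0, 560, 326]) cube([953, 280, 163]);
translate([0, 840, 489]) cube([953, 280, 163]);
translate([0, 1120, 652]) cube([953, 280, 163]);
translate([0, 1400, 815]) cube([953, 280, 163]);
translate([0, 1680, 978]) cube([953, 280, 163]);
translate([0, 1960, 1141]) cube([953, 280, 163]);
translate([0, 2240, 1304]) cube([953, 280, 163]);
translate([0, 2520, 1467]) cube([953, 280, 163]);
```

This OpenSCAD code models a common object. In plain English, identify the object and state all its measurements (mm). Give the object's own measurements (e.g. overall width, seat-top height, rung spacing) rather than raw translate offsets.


A straight staircase of 10 solid steps. Each step is 953 mm wide (x), 280 mm deep (y, the going) and 163 mm tall (the rise). The first step rests on the floor; each subsequent step sits one going further in +y and one rise higher in +z, directly behind and above the previous step with no overlap.


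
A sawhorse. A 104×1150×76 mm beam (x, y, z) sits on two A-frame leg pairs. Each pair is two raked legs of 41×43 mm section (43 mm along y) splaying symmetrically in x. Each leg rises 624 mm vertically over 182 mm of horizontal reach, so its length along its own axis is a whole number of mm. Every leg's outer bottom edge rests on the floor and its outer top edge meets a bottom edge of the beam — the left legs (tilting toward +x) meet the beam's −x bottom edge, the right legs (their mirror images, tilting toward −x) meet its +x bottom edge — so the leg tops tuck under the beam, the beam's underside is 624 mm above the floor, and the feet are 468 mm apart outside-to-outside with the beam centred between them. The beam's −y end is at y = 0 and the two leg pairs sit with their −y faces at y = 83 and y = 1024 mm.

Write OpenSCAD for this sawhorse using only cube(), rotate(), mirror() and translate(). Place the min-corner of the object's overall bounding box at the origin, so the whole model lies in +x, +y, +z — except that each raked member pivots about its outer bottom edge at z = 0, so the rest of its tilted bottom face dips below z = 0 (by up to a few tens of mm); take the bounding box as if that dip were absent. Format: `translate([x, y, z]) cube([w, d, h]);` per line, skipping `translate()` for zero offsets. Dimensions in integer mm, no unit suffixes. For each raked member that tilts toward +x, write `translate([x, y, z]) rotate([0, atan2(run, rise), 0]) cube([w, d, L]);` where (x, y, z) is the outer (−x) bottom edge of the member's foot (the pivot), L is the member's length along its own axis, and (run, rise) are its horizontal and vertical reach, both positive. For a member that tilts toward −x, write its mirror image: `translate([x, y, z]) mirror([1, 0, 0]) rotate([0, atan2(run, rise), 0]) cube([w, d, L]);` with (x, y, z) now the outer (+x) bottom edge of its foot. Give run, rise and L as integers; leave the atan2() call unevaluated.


translate([182, 0, 624]) cube([104, 1150, 76]);
translate([0, 83, 0]) rotate([0, atan2(182, 624), 0]) cube([41, 43, 650]);
translate([468, 83, 0]) mirror([1, 0, 0]) rotate([0, atan2(182, 624), 0]) cube([41, 43, 650]);
translate([0, 1024, 0]) rotate([0, atan2(182, 624), 0]) cube([41, 43, 650]);
translate([468, 1024, 0]) mirror([1, 0, 0]) rotate([0, atan2(182, 624), 0]) cube([41, 43, 650]);


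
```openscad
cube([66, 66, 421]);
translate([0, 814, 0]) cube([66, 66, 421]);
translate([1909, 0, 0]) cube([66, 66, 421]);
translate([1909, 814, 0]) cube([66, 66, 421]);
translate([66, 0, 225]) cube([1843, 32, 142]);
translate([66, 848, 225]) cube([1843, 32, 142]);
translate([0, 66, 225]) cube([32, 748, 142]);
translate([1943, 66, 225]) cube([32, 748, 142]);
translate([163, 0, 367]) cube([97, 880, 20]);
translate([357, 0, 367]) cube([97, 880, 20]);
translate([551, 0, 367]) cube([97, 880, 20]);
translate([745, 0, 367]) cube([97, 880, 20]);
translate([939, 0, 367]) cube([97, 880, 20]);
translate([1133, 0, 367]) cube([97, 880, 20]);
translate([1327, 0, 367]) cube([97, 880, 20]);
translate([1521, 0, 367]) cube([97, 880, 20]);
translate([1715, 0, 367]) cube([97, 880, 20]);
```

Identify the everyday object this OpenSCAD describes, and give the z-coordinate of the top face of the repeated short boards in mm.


A bed frame. The slat-top height is 387 mm.

Four posts, four rails, and a row of slats — a bed frame. Slats sit on the rails at z = 225 + 142 = 367; with slat thickness 20, the top is 387 mm.


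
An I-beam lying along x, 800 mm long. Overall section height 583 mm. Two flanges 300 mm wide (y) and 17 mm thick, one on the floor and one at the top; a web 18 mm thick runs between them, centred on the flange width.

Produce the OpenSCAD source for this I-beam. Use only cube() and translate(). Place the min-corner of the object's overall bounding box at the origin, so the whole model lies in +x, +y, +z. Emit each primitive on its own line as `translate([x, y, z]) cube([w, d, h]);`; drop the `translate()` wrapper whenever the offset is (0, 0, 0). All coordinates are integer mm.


cube([800, 300, 17]);
translate([0, 141, 17]) cube([800, 18, 549]);
translate([0, 0, 566]) cube([800, 300, 17]);


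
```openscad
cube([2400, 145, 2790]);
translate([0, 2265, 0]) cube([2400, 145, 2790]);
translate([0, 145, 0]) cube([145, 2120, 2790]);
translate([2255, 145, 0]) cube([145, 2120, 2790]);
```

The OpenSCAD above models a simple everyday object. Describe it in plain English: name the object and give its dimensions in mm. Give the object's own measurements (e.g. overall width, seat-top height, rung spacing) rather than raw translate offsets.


The wall frame of a small rectangular building: four walls, each 2790 mm tall and 145 mm thick, enclosing a footprint 2400 mm (x) by 2410 mm (y) outside-to-outside, with no floor or roof. The front and back walls (the −y and +y sides) span the full width; the two side walls fit between them.


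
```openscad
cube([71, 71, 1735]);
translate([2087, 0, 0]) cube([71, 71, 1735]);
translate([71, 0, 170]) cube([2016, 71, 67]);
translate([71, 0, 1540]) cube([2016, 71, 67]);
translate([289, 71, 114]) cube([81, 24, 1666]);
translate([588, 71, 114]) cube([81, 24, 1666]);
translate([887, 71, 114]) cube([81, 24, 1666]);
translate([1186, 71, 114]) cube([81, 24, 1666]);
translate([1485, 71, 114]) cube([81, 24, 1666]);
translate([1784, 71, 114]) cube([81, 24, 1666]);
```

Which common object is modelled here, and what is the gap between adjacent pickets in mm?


A fence section. The picket gap is 218 mm.

Two posts, two rails, 6 pickets — a fence section. Span 2016 mm holds 6 pickets of 81 mm with 7 equal gaps: ⌊(2016 − 6·81) / 7⌋ = 218 mm.


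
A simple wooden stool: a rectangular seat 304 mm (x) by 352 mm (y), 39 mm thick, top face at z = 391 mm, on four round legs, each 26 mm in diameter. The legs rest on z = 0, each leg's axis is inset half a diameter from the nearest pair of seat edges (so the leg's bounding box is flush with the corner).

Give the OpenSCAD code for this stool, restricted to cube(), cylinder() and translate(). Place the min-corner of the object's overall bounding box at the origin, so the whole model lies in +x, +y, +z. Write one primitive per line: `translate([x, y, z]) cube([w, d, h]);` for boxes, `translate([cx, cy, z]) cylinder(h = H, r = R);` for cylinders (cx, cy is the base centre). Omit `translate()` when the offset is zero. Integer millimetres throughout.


// leg_h = 391 - 39 = 352
translate([0, 0, 352]) cube([304, 352, 39]);
translate([13, 13, 0]) cylinder(h = 352, r = 13);
translate([291, 13, 0]) cylinder(h = 352, r = 13);
translate([13, 339, 0]) cylinder(h = 352, r = 13);
translate([291, 339, 0]) cylinder(h = 352, r = 13);


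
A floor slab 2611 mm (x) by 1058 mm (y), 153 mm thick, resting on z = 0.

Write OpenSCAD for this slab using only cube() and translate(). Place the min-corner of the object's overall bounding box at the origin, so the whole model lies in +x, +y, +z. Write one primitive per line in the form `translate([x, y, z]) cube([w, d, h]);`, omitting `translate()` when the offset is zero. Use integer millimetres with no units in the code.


cube([2611, 1058, 153]);


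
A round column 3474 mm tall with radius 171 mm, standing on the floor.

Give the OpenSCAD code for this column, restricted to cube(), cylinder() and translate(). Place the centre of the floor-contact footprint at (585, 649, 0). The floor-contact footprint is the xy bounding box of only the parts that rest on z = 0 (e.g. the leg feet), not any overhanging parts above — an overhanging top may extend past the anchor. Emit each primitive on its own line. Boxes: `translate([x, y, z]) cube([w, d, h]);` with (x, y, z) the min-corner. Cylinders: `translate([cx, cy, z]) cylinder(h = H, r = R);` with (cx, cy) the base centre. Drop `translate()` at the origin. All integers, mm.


translate([585, 649, 0]) cylinder(h = 3474, r = 171);


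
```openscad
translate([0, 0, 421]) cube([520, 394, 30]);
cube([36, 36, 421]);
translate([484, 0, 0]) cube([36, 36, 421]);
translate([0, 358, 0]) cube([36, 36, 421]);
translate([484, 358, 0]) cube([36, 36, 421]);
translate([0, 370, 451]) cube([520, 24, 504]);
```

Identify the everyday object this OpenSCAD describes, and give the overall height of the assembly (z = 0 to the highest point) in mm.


A chair. The overall height is 955 mm.

A slab on four corner posts with a tall panel at the back — a chair. The seat slab sits at z = 421 with thickness 30, and the 504 mm backrest starts at the seat top, so the overall height is 421 + 30 + 504 = 955 mm.


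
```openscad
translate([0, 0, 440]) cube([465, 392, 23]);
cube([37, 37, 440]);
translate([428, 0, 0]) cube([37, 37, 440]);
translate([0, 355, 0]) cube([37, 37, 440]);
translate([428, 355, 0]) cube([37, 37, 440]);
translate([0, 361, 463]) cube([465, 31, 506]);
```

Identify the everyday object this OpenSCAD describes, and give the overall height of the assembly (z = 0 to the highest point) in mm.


A chair. The overall height is 969 mm.

A slab on four corner posts with a tall panel at the back — a chair. The seat slab sits at z = 440 with thickness 23, and the 506 mm backrest starts at the seat top, so the overall height is 440 + 23 + 506 = 969 mm.


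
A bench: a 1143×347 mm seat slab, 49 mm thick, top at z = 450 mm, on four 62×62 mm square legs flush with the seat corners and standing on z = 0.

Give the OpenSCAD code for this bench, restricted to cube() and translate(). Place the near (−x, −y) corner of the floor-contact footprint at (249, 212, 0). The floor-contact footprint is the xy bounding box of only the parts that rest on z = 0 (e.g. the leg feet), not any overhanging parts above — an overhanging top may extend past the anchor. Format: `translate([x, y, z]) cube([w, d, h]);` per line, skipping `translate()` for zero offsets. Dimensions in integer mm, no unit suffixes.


translate([249, 212, 401]) cube([1143, 347, 49]);
translate([249, 212, 0]) cube([62, 62, 401]);
translate([249, 497, 0]) cube([62, 62, 401]);
translate([1330, 212, 0]) cube([62, 62, 401]);
translate([1330, 497, 0]) cube([62, 62, 401]);


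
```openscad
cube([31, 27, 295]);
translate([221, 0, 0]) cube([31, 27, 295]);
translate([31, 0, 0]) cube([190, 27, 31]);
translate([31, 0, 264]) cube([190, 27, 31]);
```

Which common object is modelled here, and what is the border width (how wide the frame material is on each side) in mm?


A picture frame. The border width is 31 mm.

Four thin pieces enclosing a rectangular opening — a picture frame. The two full-height stiles are 295 mm tall; the top rail sits at z = 264 and is 31 mm tall, so the border above the opening is 295 − 264 = 31 mm, matching the stile x-width.


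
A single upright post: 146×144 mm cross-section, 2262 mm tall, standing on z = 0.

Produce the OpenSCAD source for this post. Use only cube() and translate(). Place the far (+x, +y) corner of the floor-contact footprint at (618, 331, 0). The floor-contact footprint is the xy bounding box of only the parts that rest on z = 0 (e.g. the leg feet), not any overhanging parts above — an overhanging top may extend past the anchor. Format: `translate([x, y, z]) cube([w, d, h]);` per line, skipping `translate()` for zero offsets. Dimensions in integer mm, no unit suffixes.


translate([472, 187, 0]) cube([146, 144, 2262]);


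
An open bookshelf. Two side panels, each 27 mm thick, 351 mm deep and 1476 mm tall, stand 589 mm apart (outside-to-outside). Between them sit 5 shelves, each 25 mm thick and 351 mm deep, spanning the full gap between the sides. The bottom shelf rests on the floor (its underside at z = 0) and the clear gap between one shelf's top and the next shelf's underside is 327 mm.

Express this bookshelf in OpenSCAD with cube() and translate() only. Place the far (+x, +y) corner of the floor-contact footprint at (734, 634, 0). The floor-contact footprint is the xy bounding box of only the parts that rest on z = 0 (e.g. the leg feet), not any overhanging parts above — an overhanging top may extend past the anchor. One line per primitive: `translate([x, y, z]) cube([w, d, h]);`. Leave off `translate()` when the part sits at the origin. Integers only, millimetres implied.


translate([145, 283, 0]) cube([27, 351, 1476]);
translate([707, 283, 0]) cube([27, 351, 1476]);
translate([172, 283, 0]) cube([535, 351, 25]);
translate([172, 283, 352]) cube([535, 351, 25]);
translate([172, 283, 704]) cube([535, 351, 25]);
translate([172, 283, 1056]) cube([535, 351, 25]);
translate([172, 283, 1408]) cube([535, 351, 25]);


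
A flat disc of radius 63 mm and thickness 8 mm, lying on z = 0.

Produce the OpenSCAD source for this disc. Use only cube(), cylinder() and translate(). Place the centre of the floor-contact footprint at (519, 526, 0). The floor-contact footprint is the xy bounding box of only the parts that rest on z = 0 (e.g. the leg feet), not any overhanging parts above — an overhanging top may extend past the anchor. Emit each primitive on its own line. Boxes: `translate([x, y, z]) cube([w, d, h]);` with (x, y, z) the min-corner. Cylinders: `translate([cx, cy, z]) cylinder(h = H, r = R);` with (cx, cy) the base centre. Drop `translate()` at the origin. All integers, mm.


translate([519, 526, 0]) cylinder(h = 8, r = 63);


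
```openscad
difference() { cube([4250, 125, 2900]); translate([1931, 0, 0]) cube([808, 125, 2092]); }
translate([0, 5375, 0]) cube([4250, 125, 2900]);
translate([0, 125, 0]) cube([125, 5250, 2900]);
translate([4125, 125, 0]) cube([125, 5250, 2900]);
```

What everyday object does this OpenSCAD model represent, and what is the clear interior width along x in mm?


A single room. The interior width is 4000 mm.

Four walls enclosing a rectangle with a door in the front wall — a room. Outside width 4250 minus two 125 mm walls gives 4000 mm.


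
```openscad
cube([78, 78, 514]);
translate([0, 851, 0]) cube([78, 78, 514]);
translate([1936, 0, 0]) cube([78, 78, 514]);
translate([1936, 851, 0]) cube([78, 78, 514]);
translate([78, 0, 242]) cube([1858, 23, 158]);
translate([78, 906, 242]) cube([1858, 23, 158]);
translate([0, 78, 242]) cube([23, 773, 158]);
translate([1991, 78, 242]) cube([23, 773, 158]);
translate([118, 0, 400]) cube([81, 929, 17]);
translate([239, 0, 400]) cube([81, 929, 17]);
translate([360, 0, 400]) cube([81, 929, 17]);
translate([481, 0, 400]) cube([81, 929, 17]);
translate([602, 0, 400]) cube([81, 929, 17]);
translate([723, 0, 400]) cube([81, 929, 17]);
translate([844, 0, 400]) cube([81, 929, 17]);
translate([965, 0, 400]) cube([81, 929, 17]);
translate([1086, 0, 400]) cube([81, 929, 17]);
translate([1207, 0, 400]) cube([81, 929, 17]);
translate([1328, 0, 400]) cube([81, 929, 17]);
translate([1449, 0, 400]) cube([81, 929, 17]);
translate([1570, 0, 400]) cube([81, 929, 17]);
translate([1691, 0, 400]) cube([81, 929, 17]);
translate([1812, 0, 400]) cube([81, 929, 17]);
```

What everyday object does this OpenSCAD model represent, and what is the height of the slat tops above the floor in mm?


A bed frame. The slat-top height is 417 mm.

Four posts, four rails, and a row of slats — a bed frame. Slats sit on the rails at z = 242 + 158 = 400; with slat thickness 17, the top is 417 mm.


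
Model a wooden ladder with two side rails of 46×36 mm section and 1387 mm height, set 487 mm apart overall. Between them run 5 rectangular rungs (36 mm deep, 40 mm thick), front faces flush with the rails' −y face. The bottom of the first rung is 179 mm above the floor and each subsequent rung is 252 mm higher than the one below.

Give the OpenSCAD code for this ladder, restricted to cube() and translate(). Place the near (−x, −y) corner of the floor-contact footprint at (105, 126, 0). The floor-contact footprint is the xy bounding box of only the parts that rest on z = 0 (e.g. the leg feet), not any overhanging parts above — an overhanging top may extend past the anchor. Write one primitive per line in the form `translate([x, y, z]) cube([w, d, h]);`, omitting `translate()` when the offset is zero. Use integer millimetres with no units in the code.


translate([105, 126, 0]) cube([46, 36, 1387]);
translate([546, 126, 0]) cube([46, 36, 1387]);
translate([151, 126, 179]) cube([395, 36, 40]);
translate([151, 126, 431]) cube([395, 36, 40]);
translate([151, 126, 683]) cube([395, 36, 40]);
translate([151, 126, 935]) cube([395, 36, 40]);
translate([151, 126, 1187]) cube([395, 36, 40]);


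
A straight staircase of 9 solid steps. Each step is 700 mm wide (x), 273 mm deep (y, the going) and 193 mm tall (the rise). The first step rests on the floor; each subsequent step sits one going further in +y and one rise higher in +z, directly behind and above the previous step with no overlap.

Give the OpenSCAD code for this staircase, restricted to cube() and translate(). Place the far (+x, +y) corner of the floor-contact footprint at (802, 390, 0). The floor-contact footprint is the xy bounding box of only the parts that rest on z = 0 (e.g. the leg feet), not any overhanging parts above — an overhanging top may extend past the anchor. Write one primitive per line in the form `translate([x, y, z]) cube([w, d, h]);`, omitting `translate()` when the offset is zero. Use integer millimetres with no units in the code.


translate([102, 117, 0]) cube([700, 273, 193]);
translate([102, 390, 193]) cube([700, 273, 193]);
translate([102, 663, 386]) cube([700, 273, 193]);
translate([102, 936, 579]) cube([700, 273, 193]);
translate([102, 1209, 772]) cube([700, 273, 193]);
translate([102, 1482, 965]) cube([700, 273, 193]);
translate([102, 1755, 1158]) cube([700, 273, 193]);
translate([102, 2028, 1351]) cube([700, 273, 193]);
translate([102, 2301, 1544]) cube([700, 273, 193]);


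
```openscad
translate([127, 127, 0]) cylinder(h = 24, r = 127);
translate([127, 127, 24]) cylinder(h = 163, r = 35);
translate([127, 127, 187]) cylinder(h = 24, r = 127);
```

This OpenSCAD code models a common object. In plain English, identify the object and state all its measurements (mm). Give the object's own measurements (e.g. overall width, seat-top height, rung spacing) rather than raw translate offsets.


A spool: two coaxial disc flanges of radius 127 mm and thickness 24 mm, joined by a core cylinder of radius 35 mm and height 163 mm. The lower flange rests on z = 0 and the three cylinders share a vertical axis.


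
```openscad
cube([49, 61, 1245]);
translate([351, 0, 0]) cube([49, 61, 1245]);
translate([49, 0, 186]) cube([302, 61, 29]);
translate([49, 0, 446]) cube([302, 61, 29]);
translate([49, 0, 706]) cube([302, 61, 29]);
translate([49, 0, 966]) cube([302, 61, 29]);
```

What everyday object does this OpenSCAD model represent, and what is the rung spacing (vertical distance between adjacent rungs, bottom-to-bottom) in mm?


A ladder. The rung spacing is 260 mm.

Two tall 49×61 posts with 4 short bars between them — a ladder. Adjacent rungs sit at z = 186 and z = 446, so the spacing is 446 − 186 = 260 mm.


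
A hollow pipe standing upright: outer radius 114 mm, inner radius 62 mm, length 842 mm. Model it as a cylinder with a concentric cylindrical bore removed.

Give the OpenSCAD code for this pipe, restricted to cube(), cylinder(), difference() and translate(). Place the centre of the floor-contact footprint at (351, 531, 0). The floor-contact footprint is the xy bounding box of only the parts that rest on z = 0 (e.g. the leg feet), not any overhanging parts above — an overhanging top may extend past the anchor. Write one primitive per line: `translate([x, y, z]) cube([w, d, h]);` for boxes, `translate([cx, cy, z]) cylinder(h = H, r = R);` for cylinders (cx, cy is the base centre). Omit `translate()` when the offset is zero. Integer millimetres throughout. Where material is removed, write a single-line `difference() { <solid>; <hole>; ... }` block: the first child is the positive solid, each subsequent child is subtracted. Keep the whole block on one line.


difference() { translate([351, 531, 0]) cylinder(h = 842, r = 114); translate([351, 531, 0]) cylinder(h = 842, r = 62); }


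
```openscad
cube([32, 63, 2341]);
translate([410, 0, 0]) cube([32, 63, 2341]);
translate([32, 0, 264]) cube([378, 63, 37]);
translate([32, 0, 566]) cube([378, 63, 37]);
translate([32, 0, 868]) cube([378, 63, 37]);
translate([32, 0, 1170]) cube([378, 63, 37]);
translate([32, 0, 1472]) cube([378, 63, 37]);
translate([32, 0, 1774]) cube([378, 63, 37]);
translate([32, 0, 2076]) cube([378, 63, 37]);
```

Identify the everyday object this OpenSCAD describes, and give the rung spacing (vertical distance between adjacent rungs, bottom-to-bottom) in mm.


A ladder. The rung spacing is 302 mm.

Two tall 32×63 posts with 7 short bars between them — a ladder. Adjacent rungs sit at z = 264 and z = 566, so the spacing is 566 − 264 = 302 mm.


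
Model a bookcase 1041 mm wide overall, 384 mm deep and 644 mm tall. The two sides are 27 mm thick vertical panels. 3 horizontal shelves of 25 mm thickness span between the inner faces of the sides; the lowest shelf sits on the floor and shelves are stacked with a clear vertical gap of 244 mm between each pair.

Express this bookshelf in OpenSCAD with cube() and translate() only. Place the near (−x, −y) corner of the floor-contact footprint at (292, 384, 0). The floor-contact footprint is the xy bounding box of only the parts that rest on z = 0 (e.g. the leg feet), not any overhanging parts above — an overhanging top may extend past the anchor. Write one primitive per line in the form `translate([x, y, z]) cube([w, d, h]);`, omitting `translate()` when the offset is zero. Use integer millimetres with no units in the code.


translate([292, 384, 0]) cube([27, 384, 644]);
translate([1306, 384, 0]) cube([27, 384, 644]);
translate([319, 384, 0]) cube([987, 384, 25]);
translate([319, 384, 269]) cube([987, 384, 25]);
translate([319, 384, 538]) cube([987, 384, 25]);


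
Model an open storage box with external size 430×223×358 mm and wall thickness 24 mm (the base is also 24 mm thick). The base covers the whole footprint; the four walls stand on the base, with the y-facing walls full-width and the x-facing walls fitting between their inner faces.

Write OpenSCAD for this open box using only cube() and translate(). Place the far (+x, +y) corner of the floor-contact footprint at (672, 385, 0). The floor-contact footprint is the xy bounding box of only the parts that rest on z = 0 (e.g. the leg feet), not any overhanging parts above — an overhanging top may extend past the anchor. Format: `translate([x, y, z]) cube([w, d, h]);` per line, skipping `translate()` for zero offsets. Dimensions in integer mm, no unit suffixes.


translate([242, 162, 0]) cube([430, 223, 24]);
translate([242, 162, 24]) cube([430, 24, 334]);
translate([242, 361, 24]) cube([430, 24, 334]);
translate([242, 186, 24]) cube([24, 175, 334]);
translate([648, 186, 24]) cube([24, 175, 334]);


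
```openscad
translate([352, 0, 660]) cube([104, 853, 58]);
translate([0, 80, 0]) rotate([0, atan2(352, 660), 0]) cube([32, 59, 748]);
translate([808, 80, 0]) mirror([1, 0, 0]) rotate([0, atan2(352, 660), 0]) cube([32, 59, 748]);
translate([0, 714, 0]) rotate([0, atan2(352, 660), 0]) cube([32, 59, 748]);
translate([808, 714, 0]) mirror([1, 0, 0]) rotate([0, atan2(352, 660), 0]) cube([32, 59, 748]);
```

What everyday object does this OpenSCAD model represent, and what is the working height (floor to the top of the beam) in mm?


A sawhorse. The overall height is 718 mm.

A beam across two mirrored pairs of raked legs — a sawhorse. The beam's underside is at z = 660 (matching the legs' vertical rise in atan2(352, 660)) and the beam is 58 mm tall, so its top is at 660 + 58 = 718 mm. The raked legs top out at the beam's underside, so that is the highest point.


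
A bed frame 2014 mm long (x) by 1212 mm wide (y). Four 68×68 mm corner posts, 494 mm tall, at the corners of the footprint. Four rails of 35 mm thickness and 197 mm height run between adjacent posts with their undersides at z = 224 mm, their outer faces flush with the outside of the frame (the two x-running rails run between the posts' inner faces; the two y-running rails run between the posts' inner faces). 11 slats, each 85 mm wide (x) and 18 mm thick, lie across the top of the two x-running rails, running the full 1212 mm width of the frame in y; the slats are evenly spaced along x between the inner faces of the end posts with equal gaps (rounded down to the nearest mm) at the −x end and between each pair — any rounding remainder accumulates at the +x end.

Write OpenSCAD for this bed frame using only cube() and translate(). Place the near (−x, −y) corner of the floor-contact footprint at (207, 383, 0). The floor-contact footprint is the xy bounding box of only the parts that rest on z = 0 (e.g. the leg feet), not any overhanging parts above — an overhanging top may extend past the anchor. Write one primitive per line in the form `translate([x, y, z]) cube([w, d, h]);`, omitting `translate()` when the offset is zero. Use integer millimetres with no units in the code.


translate([207, 383, 0]) cube([68, 68, 494]);
translate([207, 1527, 0]) cube([68, 68, 494]);
translate([2153, 383, 0]) cube([68, 68, 494]);
translate([2153, 1527, 0]) cube([68, 68, 494]);
translate([275, 383, 224]) cube([1878, 35, 197]);
translate([275, 1560, 224]) cube([1878, 35, 197]);
translate([207, 451, 224]) cube([35, 1076, 197]);
translate([2186, 451, 224]) cube([35, 1076, 197]);
translate([353, 383, 421]) cube([85, 1212, 18]);
translate([516, 383, 421]) cube([85, 1212, 18]);
translate([679, 383, 421]) cube([85, 1212, 18]);
translate([842, 383, 421]) cube([85, 1212, 18]);
translate([1005, 383, 421]) cube([85, 1212, 18]);
translate([1168, 383, 421]) cube([85, 1212, 18]);
translate([1331, 383, 421]) cube([85, 1212, 18]);
translate([1494, 383, 421]) cube([85, 1212, 18]);
translate([1657, 383, 421]) cube([85, 1212, 18]);
translate([1820, 383, 421]) cube([85, 1212, 18]);
translate([1983, 383, 421]) cube([85, 1212, 18]);


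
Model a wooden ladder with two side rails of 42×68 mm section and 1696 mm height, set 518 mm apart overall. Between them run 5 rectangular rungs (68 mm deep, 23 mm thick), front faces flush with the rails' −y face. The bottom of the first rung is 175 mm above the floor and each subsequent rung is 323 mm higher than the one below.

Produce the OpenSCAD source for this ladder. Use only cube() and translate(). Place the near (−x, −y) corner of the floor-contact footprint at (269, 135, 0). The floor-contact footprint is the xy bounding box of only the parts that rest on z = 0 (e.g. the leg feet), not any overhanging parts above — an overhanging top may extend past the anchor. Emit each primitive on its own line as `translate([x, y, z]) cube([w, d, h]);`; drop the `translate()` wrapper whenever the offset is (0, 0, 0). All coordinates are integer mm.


translate([269, 135, 0]) cube([42, 68, 1696]);
translate([745, 135, 0]) cube([42, 68, 1696]);
translate([311, 135, 175]) cube([434, 68, 23]);
translate([311, 135, 498]) cube([434, 68, 23]);
translate([311, 135, 821]) cube([434, 68, 23]);
translate([311, 135, 1144]) cube([434, 68, 23]);
translate([311, 135, 1467]) cube([434, 68, 23]);


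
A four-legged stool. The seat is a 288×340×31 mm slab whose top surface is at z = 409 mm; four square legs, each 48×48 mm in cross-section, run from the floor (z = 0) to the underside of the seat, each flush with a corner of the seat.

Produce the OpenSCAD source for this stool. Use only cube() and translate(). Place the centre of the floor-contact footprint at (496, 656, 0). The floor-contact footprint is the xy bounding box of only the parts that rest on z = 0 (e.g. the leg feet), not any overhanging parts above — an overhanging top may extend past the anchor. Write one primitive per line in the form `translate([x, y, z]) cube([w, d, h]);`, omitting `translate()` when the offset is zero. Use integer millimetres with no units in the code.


// leg_h = 409 - 31 = 378
translate([352, 486, 378]) cube([288, 340, 31]);
translate([352, 486, 0]) cube([48, 48, 378]);
translate([592, 486, 0]) cube([48, 48, 378]);
translate([352, 778, 0]) cube([48, 48, 378]);
translate([592, 778, 0]) cube([48, 48, 378]);


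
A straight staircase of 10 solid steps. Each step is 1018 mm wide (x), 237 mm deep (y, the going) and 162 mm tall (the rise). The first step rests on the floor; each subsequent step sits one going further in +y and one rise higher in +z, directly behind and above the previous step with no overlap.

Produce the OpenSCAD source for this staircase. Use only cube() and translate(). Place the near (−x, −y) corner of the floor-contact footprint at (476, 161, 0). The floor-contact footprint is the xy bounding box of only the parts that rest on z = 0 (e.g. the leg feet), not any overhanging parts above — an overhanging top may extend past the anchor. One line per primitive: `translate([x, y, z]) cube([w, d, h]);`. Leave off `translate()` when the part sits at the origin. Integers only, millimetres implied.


translate([476, 161, 0]) cube([1018, 237, 162]);
translate([476, 398, 162]) cube([1018, 237, 162]);
translate([476, 635, 324]) cube([1018, 237, 162]);
translate([476, 872, 486]) cube([1018, 237, 162]);
translate([476, 1109, 648]) cube([1018, 237, 162]);
translate([476, 1346, 810]) cube([1018, 237, 162]);
translate([476, 1583, 972]) cube([1018, 237, 162]);
translate([476, 1820, 1134]) cube([1018, 237, 162]);
translate([476, 2057, 1296]) cube([1018, 237, 162]);
translate([476, 2294, 1458]) cube([1018, 237, 162]);


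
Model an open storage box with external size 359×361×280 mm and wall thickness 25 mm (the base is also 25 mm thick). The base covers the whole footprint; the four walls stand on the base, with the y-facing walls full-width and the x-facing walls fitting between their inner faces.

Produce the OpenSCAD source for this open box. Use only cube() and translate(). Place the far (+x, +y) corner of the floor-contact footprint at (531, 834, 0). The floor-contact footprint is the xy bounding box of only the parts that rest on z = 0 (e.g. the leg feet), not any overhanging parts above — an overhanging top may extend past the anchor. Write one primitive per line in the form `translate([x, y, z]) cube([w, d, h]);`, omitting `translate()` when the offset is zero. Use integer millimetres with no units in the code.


translate([172, 473, 0]) cube([359, 361, 25]);
translate([172, 473, 25]) cube([359, 25, 255]);
translate([172, 809, 25]) cube([359, 25, 255]);
translate([172, 498, 25]) cube([25, 311, 255]);
translate([506, 498, 25]) cube([25, 311, 255]);


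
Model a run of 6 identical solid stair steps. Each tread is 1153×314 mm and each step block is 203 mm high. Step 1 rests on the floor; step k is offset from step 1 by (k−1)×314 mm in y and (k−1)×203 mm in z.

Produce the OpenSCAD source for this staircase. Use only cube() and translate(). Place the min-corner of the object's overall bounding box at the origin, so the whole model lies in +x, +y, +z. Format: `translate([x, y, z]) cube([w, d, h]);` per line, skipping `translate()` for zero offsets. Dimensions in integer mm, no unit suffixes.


cube([1153, 314, 203]);
translate([0, 314, 203]) cube([1153, 314, 203]);
translate([0, 628, 406]) cube([1153, 314, 203]);
translate([0, 942, 609]) cube([1153, 314, 203]);
translate([0, 1256, 812]) cube([1153, 314, 203]);
translate([0, 1570, 1015]) cube([1153, 314, 203]);


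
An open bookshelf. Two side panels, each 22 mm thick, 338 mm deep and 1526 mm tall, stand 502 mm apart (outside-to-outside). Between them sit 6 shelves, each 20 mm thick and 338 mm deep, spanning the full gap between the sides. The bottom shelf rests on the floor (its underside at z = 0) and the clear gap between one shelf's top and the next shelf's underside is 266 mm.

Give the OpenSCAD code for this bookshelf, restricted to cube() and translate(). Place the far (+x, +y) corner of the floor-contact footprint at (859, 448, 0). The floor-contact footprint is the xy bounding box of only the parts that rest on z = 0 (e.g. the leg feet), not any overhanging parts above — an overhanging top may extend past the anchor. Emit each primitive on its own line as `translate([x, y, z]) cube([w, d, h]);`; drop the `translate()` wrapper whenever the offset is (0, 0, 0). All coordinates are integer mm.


translate([357, 110, 0]) cube([22, 338, 1526]);
translate([837, 110, 0]) cube([22, 338, 1526]);
translate([379, 110, 0]) cube([458, 338, 20]);
translate([379, 110, 286]) cube([458, 338, 20]);
translate([379, 110, 572]) cube([458, 338, 20]);
translate([379, 110, 858]) cube([458, 338, 20]);
translate([379, 110, 1144]) cube([458, 338, 20]);
translate([379, 110, 1430]) cube([458, 338, 20]);


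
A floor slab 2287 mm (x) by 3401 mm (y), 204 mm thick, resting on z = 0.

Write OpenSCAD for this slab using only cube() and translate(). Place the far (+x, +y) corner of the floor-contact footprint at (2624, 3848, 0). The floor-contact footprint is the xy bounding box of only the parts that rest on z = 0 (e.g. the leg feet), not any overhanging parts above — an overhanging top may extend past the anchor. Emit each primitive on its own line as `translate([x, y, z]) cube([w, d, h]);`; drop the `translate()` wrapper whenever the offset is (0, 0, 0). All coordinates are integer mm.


translate([337, 447, 0]) cube([2287, 3401, 204]);


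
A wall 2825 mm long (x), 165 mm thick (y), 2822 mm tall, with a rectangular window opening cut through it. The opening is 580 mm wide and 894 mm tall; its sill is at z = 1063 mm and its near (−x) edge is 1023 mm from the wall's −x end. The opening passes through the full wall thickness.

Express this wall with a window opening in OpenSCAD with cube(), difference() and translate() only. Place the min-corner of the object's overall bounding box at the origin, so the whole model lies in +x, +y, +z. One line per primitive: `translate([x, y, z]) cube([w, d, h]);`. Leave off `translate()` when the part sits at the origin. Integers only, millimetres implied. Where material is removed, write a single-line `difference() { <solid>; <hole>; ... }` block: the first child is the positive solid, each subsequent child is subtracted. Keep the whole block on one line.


difference() { cube([2825, 165, 2822]); translate([1023, 0, 1063]) cube([580, 165, 894]); }


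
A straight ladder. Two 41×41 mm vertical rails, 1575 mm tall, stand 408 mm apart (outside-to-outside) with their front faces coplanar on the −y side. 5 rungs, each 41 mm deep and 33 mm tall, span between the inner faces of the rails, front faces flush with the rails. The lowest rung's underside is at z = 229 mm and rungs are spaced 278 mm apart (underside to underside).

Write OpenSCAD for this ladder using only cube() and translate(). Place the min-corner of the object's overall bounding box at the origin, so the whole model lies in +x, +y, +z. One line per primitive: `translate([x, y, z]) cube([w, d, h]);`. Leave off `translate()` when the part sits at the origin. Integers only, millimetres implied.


cube([41, 41, 1575]);
translate([367, 0, 0]) cube([41, 41, 1575]);
translate([41, 0, 229]) cube([326, 41, 33]);
translate([41, 0, 507]) cube([326, 41, 33]);
translate([41, 0, 785]) cube([326, 41, 33]);
translate([41, 0, 1063]) cube([326, 41, 33]);
translate([41, 0, 1341]) cube([326, 41, 33]);


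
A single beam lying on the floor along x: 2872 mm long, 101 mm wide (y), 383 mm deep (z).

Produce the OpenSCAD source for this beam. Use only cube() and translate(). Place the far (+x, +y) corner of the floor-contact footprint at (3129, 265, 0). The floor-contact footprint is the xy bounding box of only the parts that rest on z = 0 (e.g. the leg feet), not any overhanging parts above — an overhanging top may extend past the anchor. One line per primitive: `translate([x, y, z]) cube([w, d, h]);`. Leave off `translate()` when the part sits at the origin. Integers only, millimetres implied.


translate([257, 164, 0]) cube([2872, 101, 383]);


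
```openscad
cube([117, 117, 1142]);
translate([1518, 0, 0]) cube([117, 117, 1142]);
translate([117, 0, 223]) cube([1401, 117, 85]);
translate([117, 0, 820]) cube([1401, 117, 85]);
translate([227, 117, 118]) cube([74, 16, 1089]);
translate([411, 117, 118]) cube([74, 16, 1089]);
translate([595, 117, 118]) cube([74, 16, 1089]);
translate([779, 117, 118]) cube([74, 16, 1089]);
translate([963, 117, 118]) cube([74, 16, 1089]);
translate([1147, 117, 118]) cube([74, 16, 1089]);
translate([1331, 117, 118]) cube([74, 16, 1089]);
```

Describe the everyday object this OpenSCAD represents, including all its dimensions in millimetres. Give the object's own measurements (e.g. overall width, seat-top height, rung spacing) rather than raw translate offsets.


A fence section. Two 117×117 mm posts, 1142 mm tall, stand on the floor with a clear span of 1401 mm between their inner faces. Two horizontal rails of 117×85 mm section span the gap between the posts with their undersides at z = 223 mm and z = 820 mm, flush with the posts' −y face. 7 pickets, each 74 mm wide, 16 mm thick and 1089 mm tall, are fixed to the +y face of the rails with their bottoms at z = 118 mm, spaced across the span with a 110 mm gap after the −x post and between neighbouring pickets, with 113 mm left before the +x post.
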